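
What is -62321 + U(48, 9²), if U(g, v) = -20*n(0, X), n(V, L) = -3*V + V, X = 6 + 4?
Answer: -62321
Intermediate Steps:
X = 10
n(V, L) = -2*V
U(g, v) = 0 (U(g, v) = -(-40)*0 = -20*0 = 0)
-62321 + U(48, 9²) = -62321 + 0 = -62321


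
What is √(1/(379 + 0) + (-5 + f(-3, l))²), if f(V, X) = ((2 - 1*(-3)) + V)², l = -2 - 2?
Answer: 2*√36005/379 ≈ 1.0013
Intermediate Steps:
l = -4
f(V, X) = (5 + V)² (f(V, X) = ((2 + 3) + V)² = (5 + V)²)
√(1/(379 + 0) + (-5 + f(-3, l))²) = √(1/(379 + 0) + (-5 + (5 - 3)²)²) = √(1/379 + (-5 + 2²)²) = √(1/379 + (-5 + 4)²) = √(1/379 + (-1)²) = √(1/379 + 1) = √(380/379) = 2*√36005/379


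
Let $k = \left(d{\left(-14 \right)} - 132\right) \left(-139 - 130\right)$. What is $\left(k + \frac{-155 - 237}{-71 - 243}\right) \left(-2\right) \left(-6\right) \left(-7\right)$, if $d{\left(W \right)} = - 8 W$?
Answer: $- \frac{70967904}{157} \approx -4.5203 \cdot 10^{5}$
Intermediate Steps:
$k = 5380$ ($k = \left(\left(-8\right) \left(-14\right) - 132\right) \left(-139 - 130\right) = \left(112 - 132\right) \left(-269\right) = \left(-20\right) \left(-269\right) = 5380$)
$\left(k + \frac{-155 - 237}{-71 - 243}\right) \left(-2\right) \left(-6\right) \left(-7\right) = \left(5380 + \frac{-155 - 237}{-71 - 243}\right) \left(-2\right) \left(-6\right) \left(-7\right) = \left(5380 - \frac{392}{-314}\right) 12 \left(-7\right) = \left(5380 - - \frac{196}{157}\right) \left(-84\right) = \left(5380 + \frac{196}{157}\right) \left(-84\right) = \frac{844856}{157} \left(-84\right) = - \frac{70967904}{157}$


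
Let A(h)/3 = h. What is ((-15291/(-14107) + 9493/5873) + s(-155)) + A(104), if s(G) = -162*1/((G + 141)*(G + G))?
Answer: 8081686810447/25683627410 ≈ 314.66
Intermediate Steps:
A(h) = 3*h
s(G) = -81/(G*(141 + G)) (s(G) = -162*1/(2*G*(141 + G)) = -81/(G*(141 + G)))
((-15291/(-14107) + 9493/5873) + s(-155)) + A(104) = ((-15291/(-14107) + 9493/5873) - 81/(-155*(141 - 155))) + 3*104 = ((-15291*(-1/14107) + 9493*(1/5873)) - 81*(-1/155)/(-14)) + 312 = ((15291/14107 + 9493/5873) - 81*(-1/155)*(-1/14)) + 312 = (223721794/82850411 - 81/2170) + 312 = 68395058527/25683627410 + 312 = 8081686810447/25683627410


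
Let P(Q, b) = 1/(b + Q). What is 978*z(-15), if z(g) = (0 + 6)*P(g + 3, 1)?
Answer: -5868/11 ≈ -533.45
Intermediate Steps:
P(Q, b) = 1/(Q + b)
z(g) = 6/(4 + g) (z(g) = (0 + 6)/((g + 3) + 1) = 6/((3 + g) + 1) = 6/(4 + g))
978*z(-15) = 978*(6/(4 - 15)) = 978*(6/(-11)) = 978*(6*(-1/11)) = 978*(-6/11) = -5868/11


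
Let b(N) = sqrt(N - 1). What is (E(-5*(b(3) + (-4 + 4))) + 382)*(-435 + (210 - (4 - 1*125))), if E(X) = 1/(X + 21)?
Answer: -15535832/391 - 520*sqrt(2)/391 ≈ -39735.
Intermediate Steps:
b(N) = sqrt(-1 + N)
E(X) = 1/(21 + X)
(E(-5*(b(3) + (-4 + 4))) + 382)*(-435 + (210 - (4 - 1*125))) = (1/(21 - 5*(sqrt(-1 + 3) + (-4 + 4))) + 382)*(-435 + (210 - (4 - 1*125))) = (1/(21 - 5*(sqrt(2) + 0)) + 382)*(-435 + (210 - (4 - 125))) = (1/(21 - 5*sqrt(2)) + 382)*(-435 + (210 - 1*(-121))) = (382 + 1/(21 - 5*sqrt(2)))*(-435 + (210 + 121)) = (382 + 1/(21 - 5*sqrt(2)))*(-435 + 331) = (382 + 1/(21 - 5*sqrt(2)))*(-104) = -39728 - 104/(21 - 5*sqrt(2))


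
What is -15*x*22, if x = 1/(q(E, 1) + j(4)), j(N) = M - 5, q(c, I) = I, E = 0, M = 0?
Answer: 165/2 ≈ 82.500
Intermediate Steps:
j(N) = -5 (j(N) = 0 - 5 = -5)
x = -¼ (x = 1/(1 - 5) = 1/(-4) = -¼ ≈ -0.25000)
-15*x*22 = -15*(-¼)*22 = (15/4)*22 = 165/2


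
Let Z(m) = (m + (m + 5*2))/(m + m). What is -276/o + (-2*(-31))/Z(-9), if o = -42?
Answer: 2045/14 ≈ 146.07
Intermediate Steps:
Z(m) = (10 + 2*m)/(2*m) (Z(m) = (m + (m + 10))/((2*m)) = (m + (10 + m))*(1/(2*m)) = (10 + 2*m)*(1/(2*m)) = (10 + 2*m)/(2*m))
-276/o + (-2*(-31))/Z(-9) = -276/(-42) + (-2*(-31))/(((5 - 9)/(-9))) = -276*(-1/42) + 62/((-⅑*(-4))) = 46/7 + 62/(4/9) = 46/7 + 62*(9/4) = 46/7 + 279/2 = 2045/14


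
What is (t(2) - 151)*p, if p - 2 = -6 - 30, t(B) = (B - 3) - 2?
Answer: 5236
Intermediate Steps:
t(B) = -5 + B (t(B) = (-3 + B) - 2 = -5 + B)
p = -34 (p = 2 + (-6 - 30) = 2 - 36 = -34)
(t(2) - 151)*p = ((-5 + 2) - 151)*(-34) = (-3 - 151)*(-34) = -154*(-34) = 5236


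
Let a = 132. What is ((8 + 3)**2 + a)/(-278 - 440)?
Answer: -253/718 ≈ -0.35237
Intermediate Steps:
((8 + 3)**2 + a)/(-278 - 440) = ((8 + 3)**2 + 132)/(-278 - 440) = (11**2 + 132)/(-718) = (121 + 132)*(-1/718) = 253*(-1/718) = -253/718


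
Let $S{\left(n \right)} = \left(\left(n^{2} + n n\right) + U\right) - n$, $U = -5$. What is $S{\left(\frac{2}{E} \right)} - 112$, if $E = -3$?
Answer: $- \frac{1039}{9} \approx -115.44$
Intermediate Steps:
$S{\left(n \right)} = -5 - n + 2 n^{2}$ ($S{\left(n \right)} = \left(\left(n^{2} + n n\right) - 5\right) - n = \left(\left(n^{2} + n^{2}\right) - 5\right) - n = \left(2 n^{2} - 5\right) - n = \left(-5 + 2 n^{2}\right) - n = -5 - n + 2 n^{2}$)
$S{\left(\frac{2}{E} \right)} - 112 = \left(-5 - \frac{2}{-3} + 2 \left(\frac{2}{-3}\right)^{2}\right) - 112 = \left(-5 - 2 \left(- \frac{1}{3}\right) + 2 \left(2 \left(- \frac{1}{3}\right)\right)^{2}\right) - 112 = \left(-5 - - \frac{2}{3} + 2 \left(- \frac{2}{3}\right)^{2}\right) - 112 = \left(-5 + \frac{2}{3} + 2 \cdot \frac{4}{9}\right) - 112 = \left(-5 + \frac{2}{3} + \frac{8}{9}\right) - 112 = - \frac{31}{9} - 112 = - \frac{1039}{9}$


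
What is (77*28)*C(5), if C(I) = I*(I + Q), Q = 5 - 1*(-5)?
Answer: 161700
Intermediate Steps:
Q = 10 (Q = 5 + 5 = 10)
C(I) = I*(10 + I) (C(I) = I*(I + 10) = I*(10 + I))
(77*28)*C(5) = (77*28)*(5*(10 + 5)) = 2156*(5*15) = 2156*75 = 161700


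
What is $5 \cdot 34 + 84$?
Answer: $254$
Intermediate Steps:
$5 \cdot 34 + 84 = 170 + 84 = 254$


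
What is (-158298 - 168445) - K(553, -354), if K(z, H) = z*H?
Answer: -130981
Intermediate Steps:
K(z, H) = H*z
(-158298 - 168445) - K(553, -354) = (-158298 - 168445) - (-354)*553 = -326743 - 1*(-195762) = -326743 + 195762 = -130981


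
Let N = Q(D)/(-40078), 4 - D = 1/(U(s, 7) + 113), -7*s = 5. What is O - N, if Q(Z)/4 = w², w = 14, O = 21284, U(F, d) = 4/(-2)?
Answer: 426510468/20039 ≈ 21284.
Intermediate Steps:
s = -5/7 (s = -⅐*5 = -5/7 ≈ -0.71429)
U(F, d) = -2 (U(F, d) = 4*(-½) = -2)
D = 443/111 (D = 4 - 1/(-2 + 113) = 4 - 1/111 = 443/111 ≈ 3.9910)
Q(Z) = 784 (Q(Z) = 4*14² = 4*196 = 784)
N = -392/20039 (N = 784/(-40078) = 784*(-1/40078) = -392/20039 ≈ -0.019562)
O - N = 21284 - 1*(-392/20039) = 21284 + 392/20039 = 426510468/20039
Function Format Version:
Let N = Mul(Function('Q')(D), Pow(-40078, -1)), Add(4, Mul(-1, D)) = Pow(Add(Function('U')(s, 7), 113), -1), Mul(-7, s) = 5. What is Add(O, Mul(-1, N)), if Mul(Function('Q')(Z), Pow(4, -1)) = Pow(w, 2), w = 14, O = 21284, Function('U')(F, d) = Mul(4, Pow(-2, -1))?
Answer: Rational(426510468, 20039) ≈ 21284.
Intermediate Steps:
s = Rational(-5, 7) (s = Mul(Rational(-1, 7), 5) = Rational(-5, 7) ≈ -0.71429)
Function('U')(F, d) = -2 (Function('U')(F, d) = Mul(4, Rational(-1, 2)) = -2)
D = Rational(443, 111) (D = Add(4, Mul(-1, Pow(Add(-2, 113), -1))) = Add(4, Mul(-1, Pow(111, -1))) = Add(4, Mul(-1, Rational(1, 111))) = Add(4, Rational(-1, 111)) = Rational(443, 111) ≈ 3.9910)
Function('Q')(Z) = 784 (Function('Q')(Z) = Mul(4, Pow(14, 2)) = Mul(4, 196) = 784)
N = Rational(-392, 20039) (N = Mul(784, Pow(-40078, -1)) = Mul(784, Rational(-1, 40078)) = Rational(-392, 20039) ≈ -0.019562)
Add(O, Mul(-1, N)) = Add(21284, Mul(-1, Rational(-392, 20039))) = Add(21284, Rational(392, 20039)) = Rational(426510468, 20039)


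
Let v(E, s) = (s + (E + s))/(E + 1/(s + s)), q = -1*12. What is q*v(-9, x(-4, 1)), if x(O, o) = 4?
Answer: -96/71 ≈ -1.3521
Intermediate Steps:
q = -12
v(E, s) = (E + 2*s)/(E + 1/(2*s))
q*v(-9, x(-4, 1)) = -24*4*(-9 + 2*4)/(1 + 2*(-9)*4) = -24*4*(-9 + 8)/(1 - 72) = -24*4*(-1)/(-71) = -24*4*(-1)*(-1)/71 = -12*8/71 = -96/71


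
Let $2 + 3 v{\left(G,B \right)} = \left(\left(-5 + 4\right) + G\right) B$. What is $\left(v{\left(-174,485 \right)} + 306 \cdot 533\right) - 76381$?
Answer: $\frac{175274}{3} \approx 58425.0$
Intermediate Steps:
$v{\left(G,B \right)} = - \frac{2}{3} + \frac{B \left(-1 + G\right)}{3}$ ($v{\left(G,B \right)} = - \frac{2}{3} + \frac{\left(\left(-5 + 4\right) + G\right) B}{3} = - \frac{2}{3} + \frac{\left(-1 + G\right) B}{3} = - \frac{2}{3} + \frac{B \left(-1 + G\right)}{3}$)
$\left(v{\left(-174,485 \right)} + 306 \cdot 533\right) - 76381 = \left(\left(- \frac{2}{3} - \frac{485}{3} + \frac{1}{3} \cdot 485 \left(-174\right)\right) + 306 \cdot 533\right) - 76381 = \left(\left(- \frac{2}{3} - \frac{485}{3} - 28130\right) + 163098\right) - 76381 = \left(- \frac{84877}{3} + 163098\right) - 76381 = \frac{404417}{3} - 76381 = \frac{175274}{3}$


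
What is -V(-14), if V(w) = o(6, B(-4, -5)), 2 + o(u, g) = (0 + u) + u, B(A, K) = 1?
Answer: -10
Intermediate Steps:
o(u, g) = -2 + 2*u (o(u, g) = -2 + ((0 + u) + u) = -2 + (u + u) = -2 + 2*u)
V(w) = 10 (V(w) = -2 + 2*6 = -2 + 12 = 10)
-V(-14) = -1*10 = -10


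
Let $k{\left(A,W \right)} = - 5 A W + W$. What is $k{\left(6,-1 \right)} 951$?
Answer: $27579$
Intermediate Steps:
$k{\left(A,W \right)} = W - 5 A W$ ($k{\left(A,W \right)} = - 5 A W + W = W - 5 A W$)
$k{\left(6,-1 \right)} 951 = - (1 - 30) 951 = \left(-1\right) \left(-29\right) 951 = 29 \cdot 951 = 27579$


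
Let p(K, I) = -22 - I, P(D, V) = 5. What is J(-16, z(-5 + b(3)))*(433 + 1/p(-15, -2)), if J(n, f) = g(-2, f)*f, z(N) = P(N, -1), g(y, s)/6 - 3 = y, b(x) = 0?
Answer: 25977/2 ≈ 12989.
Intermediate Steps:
g(y, s) = 18 + 6*y
z(N) = 5
J(n, f) = 6*f (J(n, f) = (18 + 6*(-2))*f = (18 - 12)*f = 6*f)
J(-16, z(-5 + b(3)))*(433 + 1/p(-15, -2)) = (6*5)*(433 + 1/(-22 - 1*(-2))) = 30*(433 + 1/(-22 + 2)) = 30*(433 + 1/(-20)) = 30*(433 - 1/20) = 30*(8659/20) = 25977/2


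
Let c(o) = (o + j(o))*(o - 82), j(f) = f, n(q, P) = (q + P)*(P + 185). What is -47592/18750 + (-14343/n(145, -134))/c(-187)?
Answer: -149242210729/58791631250 ≈ -2.5385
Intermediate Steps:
n(q, P) = (185 + P)*(P + q) (n(q, P) = (P + q)*(185 + P) = (185 + P)*(P + q))
c(o) = 2*o*(-82 + o) (c(o) = (o + o)*(o - 82) = (2*o)*(-82 + o) = 2*o*(-82 + o))
-47592/18750 + (-14343/n(145, -134))/c(-187) = -47592/18750 + (-14343/((-134)**2 + 185*(-134) + 185*145 - 134*145))/((2*(-187)*(-82 - 187))) = -47592*1/18750 + (-14343/(17956 - 24790 + 26825 - 19430))/((2*(-187)*(-269))) = -7932/3125 - 14343/561/100606 = -7932/3125 - 14343*1/561*(1/100606) = -7932/3125 - 4781/187*1/100606 = -7932/3125 - 4781/18813322 = -149242210729/58791631250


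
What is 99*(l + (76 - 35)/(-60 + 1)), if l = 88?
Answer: 509949/59 ≈ 8643.2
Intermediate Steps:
99*(l + (76 - 35)/(-60 + 1)) = 99*(88 + (76 - 35)/(-60 + 1)) = 99*(88 + 41/(-59)) = 99*(88 + 41*(-1/59)) = 99*(88 - 41/59) = 99*(5151/59) = 509949/59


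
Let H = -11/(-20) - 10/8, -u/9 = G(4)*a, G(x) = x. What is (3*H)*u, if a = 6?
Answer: 2268/5 ≈ 453.60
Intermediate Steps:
u = -216 (u = -36*6 = -9*24 = -216)
H = -7/10 (H = -11*(-1/20) - 10*⅛ = 11/20 - 5/4 = -7/10 ≈ -0.70000)
(3*H)*u = (3*(-7/10))*(-216) = -21/10*(-216) = 2268/5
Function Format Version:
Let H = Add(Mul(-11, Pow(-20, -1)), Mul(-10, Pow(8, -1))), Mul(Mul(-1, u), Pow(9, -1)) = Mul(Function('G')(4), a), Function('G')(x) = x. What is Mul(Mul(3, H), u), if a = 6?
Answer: Rational(2268, 5) ≈ 453.60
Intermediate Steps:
u = -216 (u = Mul(-9, Mul(4, 6)) = Mul(-9, 24) = -216)
H = Rational(-7, 10) (H = Add(Mul(-11, Rational(-1, 20)), Mul(-10, Rational(1, 8))) = Add(Rational(11, 20), Rational(-5, 4)) = Rational(-7, 10) ≈ -0.70000)
Mul(Mul(3, H), u) = Mul(Mul(3, Rational(-7, 10)), -216) = Mul(Rational(-21, 10), -216) = Rational(2268, 5)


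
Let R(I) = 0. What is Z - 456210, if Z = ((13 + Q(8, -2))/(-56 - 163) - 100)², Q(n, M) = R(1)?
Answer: -21400108241/47961 ≈ -4.4620e+5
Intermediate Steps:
Q(n, M) = 0
Z = 480179569/47961 (Z = ((13 + 0)/(-56 - 163) - 100)² = (13/(-219) - 100)² = (13*(-1/219) - 100)² = (-13/219 - 100)² = (-21913/219)² = 480179569/47961 ≈ 10012.)
Z - 456210 = 480179569/47961 - 456210 = -21400108241/47961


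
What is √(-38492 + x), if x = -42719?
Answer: I*√81211 ≈ 284.98*I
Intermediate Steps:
√(-38492 + x) = √(-38492 - 42719) = √(-81211) = I*√81211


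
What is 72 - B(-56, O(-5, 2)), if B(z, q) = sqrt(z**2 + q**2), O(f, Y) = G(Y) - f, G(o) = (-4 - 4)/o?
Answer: 72 - sqrt(3137) ≈ 15.991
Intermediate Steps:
G(o) = -8/o
O(f, Y) = -f - 8/Y (O(f, Y) = -8/Y - f = -f - 8/Y)
B(z, q) = sqrt(q**2 + z**2)
72 - B(-56, O(-5, 2)) = 72 - sqrt((-1*(-5) - 8/2)**2 + (-56)**2) = 72 - sqrt((5 - 8*1/2)**2 + 3136) = 72 - sqrt((5 - 4)**2 + 3136) = 72 - sqrt(1**2 + 3136) = 72 - sqrt(1 + 3136) = 72 - sqrt(3137)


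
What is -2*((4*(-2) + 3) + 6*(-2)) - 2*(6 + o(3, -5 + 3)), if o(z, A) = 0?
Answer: 22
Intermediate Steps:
-2*((4*(-2) + 3) + 6*(-2)) - 2*(6 + o(3, -5 + 3)) = -2*((4*(-2) + 3) + 6*(-2)) - 2*(6 + 0) = -2*((-8 + 3) - 12) - 2*6 = -2*(-5 - 12) - 12 = -2*(-17) - 12 = 34 - 12 = 22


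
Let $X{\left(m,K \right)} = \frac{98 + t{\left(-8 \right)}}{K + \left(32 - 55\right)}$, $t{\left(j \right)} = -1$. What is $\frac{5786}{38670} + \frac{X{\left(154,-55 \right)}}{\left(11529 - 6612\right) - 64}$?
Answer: $\frac{121469263}{813217210} \approx 0.14937$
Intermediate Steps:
$X{\left(m,K \right)} = \frac{97}{-23 + K}$ ($X{\left(m,K \right)} = \frac{98 - 1}{K + \left(32 - 55\right)} = \frac{97}{K + \left(32 - 55\right)} = \frac{97}{K - 23} = \frac{97}{-23 + K}$)
$\frac{5786}{38670} + \frac{X{\left(154,-55 \right)}}{\left(11529 - 6612\right) - 64} = \frac{5786}{38670} + \frac{97 \frac{1}{-23 - 55}}{\left(11529 - 6612\right) - 64} = 5786 \cdot \frac{1}{38670} + \frac{97 \frac{1}{-78}}{4917 - 64} = \frac{2893}{19335} + \frac{97 \left(- \frac{1}{78}\right)}{4853} = \frac{2893}{19335} - \frac{97}{378534} = \frac{121469263}{813217210}$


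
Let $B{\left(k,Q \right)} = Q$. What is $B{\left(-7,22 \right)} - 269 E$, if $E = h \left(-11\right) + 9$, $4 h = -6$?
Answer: $- \frac{13675}{2} \approx -6837.5$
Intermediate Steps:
$h = - \frac{3}{2}$ ($h = \frac{1}{4} \left(-6\right) = - \frac{3}{2} \approx -1.5$)
$E = \frac{51}{2}$ ($E = \left(- \frac{3}{2}\right) \left(-11\right) + 9 = \frac{33}{2} + 9 = \frac{51}{2} \approx 25.5$)
$B{\left(-7,22 \right)} - 269 E = 22 - \frac{13719}{2} = - \frac{13675}{2}$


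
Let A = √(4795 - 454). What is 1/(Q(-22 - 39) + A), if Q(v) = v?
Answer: 61/620 + √4341/620 ≈ 0.20466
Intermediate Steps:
A = √4341 ≈ 65.886
1/(Q(-22 - 39) + A) = 1/((-22 - 39) + √4341) = 1/(-61 + √4341)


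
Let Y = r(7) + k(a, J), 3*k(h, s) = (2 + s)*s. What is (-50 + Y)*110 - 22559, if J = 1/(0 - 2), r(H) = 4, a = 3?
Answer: -55293/2 ≈ -27647.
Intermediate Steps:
J = -½ (J = 1/(-2) = -½ ≈ -0.50000)
k(h, s) = s*(2 + s)/3 (k(h, s) = ((2 + s)*s)/3 = (s*(2 + s))/3 = s*(2 + s)/3)
Y = 15/4 (Y = 4 + (⅓)*(-½)*(2 - ½) = 4 + (⅓)*(-½)*(3/2) = 4 - ¼ = 15/4 ≈ 3.7500)
(-50 + Y)*110 - 22559 = (-50 + 15/4)*110 - 22559 = -185/4*110 - 22559 = -10175/2 - 22559 = -55293/2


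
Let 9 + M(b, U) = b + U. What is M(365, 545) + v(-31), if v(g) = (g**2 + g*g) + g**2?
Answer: 3784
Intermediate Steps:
M(b, U) = -9 + U + b (M(b, U) = -9 + (b + U) = -9 + (U + b) = -9 + U + b)
v(g) = 3*g**2 (v(g) = (g**2 + g**2) + g**2 = 2*g**2 + g**2 = 3*g**2)
M(365, 545) + v(-31) = (-9 + 545 + 365) + 3*(-31)**2 = 901 + 3*961 = 901 + 2883 = 3784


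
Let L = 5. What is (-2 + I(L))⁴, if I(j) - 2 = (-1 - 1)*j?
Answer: 10000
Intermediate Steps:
I(j) = 2 - 2*j (I(j) = 2 + (-1 - 1)*j = 2 - 2*j)
(-2 + I(L))⁴ = (-2 + (2 - 2*5))⁴ = (-2 + (2 - 10))⁴ = (-2 - 8)⁴ = (-10)⁴ = 10000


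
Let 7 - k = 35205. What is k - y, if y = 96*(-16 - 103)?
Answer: -23774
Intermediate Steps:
k = -35198 (k = 7 - 1*35205 = 7 - 35205 = -35198)
y = -11424 (y = 96*(-119) = -11424)
k - y = -35198 - 1*(-11424) = -35198 + 11424 = -23774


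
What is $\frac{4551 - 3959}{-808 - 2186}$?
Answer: $- \frac{296}{1497} \approx -0.19773$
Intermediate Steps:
$\frac{4551 - 3959}{-808 - 2186} = \frac{592}{-2994} = 592 \left(- \frac{1}{2994}\right) = - \frac{296}{1497}$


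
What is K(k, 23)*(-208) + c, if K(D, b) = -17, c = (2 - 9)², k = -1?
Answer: 3585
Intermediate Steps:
c = 49 (c = (-7)² = 49)
K(k, 23)*(-208) + c = -17*(-208) + 49 = 3536 + 49 = 3585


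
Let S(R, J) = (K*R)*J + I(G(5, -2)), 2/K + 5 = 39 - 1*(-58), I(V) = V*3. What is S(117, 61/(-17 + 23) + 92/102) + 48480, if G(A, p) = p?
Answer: 75857367/1564 ≈ 48502.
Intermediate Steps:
I(V) = 3*V
K = 1/46 (K = 2/(-5 + (39 - 1*(-58))) = 2/(-5 + (39 + 58)) = 2/(-5 + 97) = 2/92 = 2*(1/92) = 1/46 ≈ 0.021739)
S(R, J) = -6 + J*R/46 (S(R, J) = (R/46)*J + 3*(-2) = J*R/46 - 6 = -6 + J*R/46)
S(117, 61/(-17 + 23) + 92/102) + 48480 = (-6 + (1/46)*(61/(-17 + 23) + 92/102)*117) + 48480 = (-6 + (1/46)*(61/6 + 92*(1/102))*117) + 48480 = (-6 + (1/46)*(61*(⅙) + 46/51)*117) + 48480 = (-6 + (1/46)*(61/6 + 46/51)*117) + 48480 = (-6 + (1/46)*(1129/102)*117) + 48480 = (-6 + 44031/1564) + 48480 = 34647/1564 + 48480 = 75857367/1564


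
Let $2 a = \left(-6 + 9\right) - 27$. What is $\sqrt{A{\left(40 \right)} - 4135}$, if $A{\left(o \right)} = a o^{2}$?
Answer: $i \sqrt{23335} \approx 152.76 i$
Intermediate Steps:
$a = -12$ ($a = \frac{\left(-6 + 9\right) - 27}{2} = \frac{3 - 27}{2} = \frac{1}{2} \left(-24\right) = -12$)
$A{\left(o \right)} = - 12 o^{2}$
$\sqrt{A{\left(40 \right)} - 4135} = \sqrt{- 12 \cdot 40^{2} - 4135} = \sqrt{\left(-12\right) 1600 - 4135} = \sqrt{-19200 - 4135} = \sqrt{-23335} = i \sqrt{23335}$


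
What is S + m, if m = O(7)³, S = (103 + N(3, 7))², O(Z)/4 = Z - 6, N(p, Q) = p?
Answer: 11300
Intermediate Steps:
O(Z) = -24 + 4*Z (O(Z) = 4*(Z - 6) = 4*(-6 + Z) = -24 + 4*Z)
S = 11236 (S = (103 + 3)² = 106² = 11236)
m = 64 (m = (-24 + 4*7)³ = (-24 + 28)³ = 4³ = 64)
S + m = 11236 + 64 = 11300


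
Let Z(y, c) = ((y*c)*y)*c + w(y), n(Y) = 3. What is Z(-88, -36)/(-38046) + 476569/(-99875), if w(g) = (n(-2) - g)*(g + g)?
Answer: -29967641711/111760125 ≈ -268.14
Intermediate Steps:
w(g) = 2*g*(3 - g) (w(g) = (3 - g)*(g + g) = (3 - g)*(2*g) = 2*g*(3 - g))
Z(y, c) = c²*y² + 2*y*(3 - y) (Z(y, c) = ((y*c)*y)*c + 2*y*(3 - y) = ((c*y)*y)*c + 2*y*(3 - y) = (c*y²)*c + 2*y*(3 - y) = c²*y² + 2*y*(3 - y))
Z(-88, -36)/(-38046) + 476569/(-99875) = -88*(6 - 2*(-88) - 88*(-36)²)/(-38046) + 476569/(-99875) = -88*(6 + 176 - 88*1296)*(-1/38046) + 476569*(-1/99875) = -88*(6 + 176 - 114048)*(-1/38046) - 476569/99875 = -88*(-113866)*(-1/38046) - 476569/99875 = 10020208*(-1/38046) - 476569/99875 = -294712/1119 - 476569/99875 = -29967641711/111760125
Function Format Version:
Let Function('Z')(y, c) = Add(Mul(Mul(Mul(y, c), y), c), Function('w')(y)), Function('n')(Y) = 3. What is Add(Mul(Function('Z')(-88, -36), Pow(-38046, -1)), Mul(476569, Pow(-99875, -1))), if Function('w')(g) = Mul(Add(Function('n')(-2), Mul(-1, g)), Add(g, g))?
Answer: Rational(-29967641711, 111760125) ≈ -268.14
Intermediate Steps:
Function('w')(g) = Mul(2, g, Add(3, Mul(-1, g))) (Function('w')(g) = Mul(Add(3, Mul(-1, g)), Add(g, g)) = Mul(Add(3, Mul(-1, g)), Mul(2, g)) = Mul(2, g, Add(3, Mul(-1, g))))
Function('Z')(y, c) = Add(Mul(Pow(c, 2), Pow(y, 2)), Mul(2, y, Add(3, Mul(-1, y)))) (Function('Z')(y, c) = Add(Mul(Mul(Mul(y, c), y), c), Mul(2, y, Add(3, Mul(-1, y)))) = Add(Mul(Mul(Mul(c, y), y), c), Mul(2, y, Add(3, Mul(-1, y)))) = Add(Mul(Mul(c, Pow(y, 2)), c), Mul(2, y, Add(3, Mul(-1, y)))) = Add(Mul(Pow(c, 2), Pow(y, 2)), Mul(2, y, Add(3, Mul(-1, y)))))
Add(Mul(Function('Z')(-88, -36), Pow(-38046, -1)), Mul(476569, Pow(-99875, -1))) = Add(Mul(Mul(-88, Add(6, Mul(-2, -88), Mul(-88, Pow(-36, 2)))), Pow(-38046, -1)), Mul(476569, Pow(-99875, -1))) = Add(Mul(Mul(-88, Add(6, 176, Mul(-88, 1296))), Rational(-1, 38046)), Mul(476569, Rational(-1, 99875))) = Add(Mul(Mul(-88, Add(6, 176, -114048)), Rational(-1, 38046)), Rational(-476569, 99875)) = Add(Mul(Mul(-88, -113866), Rational(-1, 38046)), Rational(-476569, 99875)) = Add(Mul(10020208, Rational(-1, 38046)), Rational(-476569, 99875)) = Add(Rational(-294712, 1119), Rational(-476569, 99875)) = Rational(-29967641711, 111760125)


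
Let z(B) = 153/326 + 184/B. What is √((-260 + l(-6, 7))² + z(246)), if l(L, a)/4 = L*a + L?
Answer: √328492062719094/40098 ≈ 452.00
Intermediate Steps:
l(L, a) = 4*L + 4*L*a (l(L, a) = 4*(L*a + L) = 4*(L + L*a) = 4*L + 4*L*a)
z(B) = 153/326 + 184/B (z(B) = 153*(1/326) + 184/B = 153/326 + 184/B)
√((-260 + l(-6, 7))² + z(246)) = √((-260 + 4*(-6)*(1 + 7))² + (153/326 + 184/246)) = √((-260 + 4*(-6)*8)² + (153/326 + 184*(1/246))) = √((-260 - 192)² + (153/326 + 92/123)) = √((-452)² + 48811/40098) = √(204304 + 48811/40098) = √(8192230603/40098) = √328492062719094/40098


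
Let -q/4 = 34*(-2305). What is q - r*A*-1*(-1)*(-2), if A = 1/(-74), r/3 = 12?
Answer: 11598724/37 ≈ 3.1348e+5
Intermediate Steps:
r = 36 (r = 3*12 = 36)
A = -1/74 ≈ -0.013514
q = 313480 (q = -136*(-2305) = -4*(-78370) = 313480)
q - r*A*-1*(-1)*(-2) = 313480 - 36*(-1/74)*-1*(-1)*(-2) = 313480 - (-18)*1*(-2)/37 = 313480 - (-18)*(-2)/37 = 313480 - 1*36/37 = 313480 - 36/37 = 11598724/37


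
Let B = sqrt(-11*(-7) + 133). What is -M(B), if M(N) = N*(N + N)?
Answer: -420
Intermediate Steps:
B = sqrt(210) (B = sqrt(77 + 133) = sqrt(210) ≈ 14.491)
M(N) = 2*N**2 (M(N) = N*(2*N) = 2*N**2)
-M(B) = -2*(sqrt(210))**2 = -2*210 = -1*420 = -420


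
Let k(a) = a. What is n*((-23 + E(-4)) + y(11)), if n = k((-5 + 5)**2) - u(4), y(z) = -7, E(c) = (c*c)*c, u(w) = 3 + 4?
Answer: 658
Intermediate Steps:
u(w) = 7
E(c) = c**3 (E(c) = c**2*c = c**3)
n = -7 (n = (-5 + 5)**2 - 1*7 = 0**2 - 7 = 0 - 7 = -7)
n*((-23 + E(-4)) + y(11)) = -7*((-23 + (-4)**3) - 7) = -7*((-23 - 64) - 7) = -7*(-87 - 7) = -7*(-94) = 658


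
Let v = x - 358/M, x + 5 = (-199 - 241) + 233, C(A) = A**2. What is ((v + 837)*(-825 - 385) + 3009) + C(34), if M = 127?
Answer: -95081615/127 ≈ -7.4867e+5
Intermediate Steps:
x = -212 (x = -5 + ((-199 - 241) + 233) = -5 + (-440 + 233) = -5 - 207 = -212)
v = -27282/127 (v = -212 - 358/127 = -27282/127 ≈ -214.82)
((v + 837)*(-825 - 385) + 3009) + C(34) = ((-27282/127 + 837)*(-825 - 385) + 3009) + 34**2 = ((79017/127)*(-1210) + 3009) + 1156 = (-95610570/127 + 3009) + 1156 = -95228427/127 + 1156 = -95081615/127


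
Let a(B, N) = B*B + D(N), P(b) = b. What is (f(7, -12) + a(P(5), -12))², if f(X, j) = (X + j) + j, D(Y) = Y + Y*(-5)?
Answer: 3136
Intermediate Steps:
D(Y) = -4*Y (D(Y) = Y - 5*Y = -4*Y)
f(X, j) = X + 2*j
a(B, N) = B² - 4*N (a(B, N) = B*B - 4*N = B² - 4*N)
(f(7, -12) + a(P(5), -12))² = ((7 + 2*(-12)) + (5² - 4*(-12)))² = ((7 - 24) + (25 + 48))² = (-17 + 73)² = 56² = 3136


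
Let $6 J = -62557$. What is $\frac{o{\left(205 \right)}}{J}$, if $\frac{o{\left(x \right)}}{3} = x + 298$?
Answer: $- \frac{9054}{62557} \approx -0.14473$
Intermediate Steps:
$o{\left(x \right)} = 894 + 3 x$ ($o{\left(x \right)} = 3 \left(x + 298\right) = 3 \left(298 + x\right) = 894 + 3 x$)
$J = - \frac{62557}{6}$ ($J = \frac{1}{6} \left(-62557\right) = - \frac{62557}{6} \approx -10426.0$)
$\frac{o{\left(205 \right)}}{J} = \frac{894 + 3 \cdot 205}{- \frac{62557}{6}} = \left(894 + 615\right) \left(- \frac{6}{62557}\right) = 1509 \left(- \frac{6}{62557}\right) = - \frac{9054}{62557}$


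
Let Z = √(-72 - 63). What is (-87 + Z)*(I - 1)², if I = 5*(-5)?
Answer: -58812 + 2028*I*√15 ≈ -58812.0 + 7854.4*I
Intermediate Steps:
I = -25
Z = 3*I*√15 (Z = √(-135) = 3*I*√15 ≈ 11.619*I)
(-87 + Z)*(I - 1)² = (-87 + 3*I*√15)*(-25 - 1)² = (-87 + 3*I*√15)*(-26)² = (-87 + 3*I*√15)*676 = -58812 + 2028*I*√15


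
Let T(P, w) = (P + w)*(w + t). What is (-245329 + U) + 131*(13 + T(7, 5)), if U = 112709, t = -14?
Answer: -145065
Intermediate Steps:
T(P, w) = (-14 + w)*(P + w) (T(P, w) = (P + w)*(w - 14) = (P + w)*(-14 + w) = (-14 + w)*(P + w))
(-245329 + U) + 131*(13 + T(7, 5)) = (-245329 + 112709) + 131*(13 + (5² - 14*7 - 14*5 + 7*5)) = -132620 + 131*(13 + (25 - 98 - 70 + 35)) = -132620 + 131*(13 - 108) = -132620 + 131*(-95) = -132620 - 12445 = -145065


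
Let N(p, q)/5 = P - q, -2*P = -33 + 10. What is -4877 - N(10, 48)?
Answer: -9389/2 ≈ -4694.5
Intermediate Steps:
P = 23/2 (P = -(-33 + 10)/2 = -½*(-23) = 23/2 ≈ 11.500)
N(p, q) = 115/2 - 5*q (N(p, q) = 5*(23/2 - q) = 115/2 - 5*q)
-4877 - N(10, 48) = -4877 - (115/2 - 5*48) = -4877 - (115/2 - 240) = -4877 - 1*(-365/2) = -4877 + 365/2 = -9389/2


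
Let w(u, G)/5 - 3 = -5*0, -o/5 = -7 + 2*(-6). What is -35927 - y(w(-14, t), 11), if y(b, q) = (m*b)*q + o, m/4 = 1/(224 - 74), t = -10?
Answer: -180132/5 ≈ -36026.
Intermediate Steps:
o = 95 (o = -5*(-7 + 2*(-6)) = -5*(-7 - 12) = -5*(-19) = 95)
w(u, G) = 15 (w(u, G) = 15 + 5*(-5*0) = 15 + 5*0 = 15 + 0 = 15)
m = 2/75 (m = 4/(224 - 74) = 4/150 = 4*(1/150) = 2/75 ≈ 0.026667)
y(b, q) = 95 + 2*b*q/75 (y(b, q) = (2*b/75)*q + 95 = 2*b*q/75 + 95 = 95 + 2*b*q/75)
-35927 - y(w(-14, t), 11) = -35927 - (95 + (2/75)*15*11) = -35927 - (95 + 22/5) = -35927 - 1*497/5 = -35927 - 497/5 = -180132/5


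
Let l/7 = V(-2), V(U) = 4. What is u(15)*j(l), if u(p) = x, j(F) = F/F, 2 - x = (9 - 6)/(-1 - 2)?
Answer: 3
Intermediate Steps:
l = 28 (l = 7*4 = 28)
x = 3 (x = 2 - (9 - 6)/(-1 - 2) = 2 - 3/(-3) = 2 - 3*(-1)/3 = 2 - 1*(-1) = 2 + 1 = 3)
j(F) = 1
u(p) = 3
u(15)*j(l) = 3*1 = 3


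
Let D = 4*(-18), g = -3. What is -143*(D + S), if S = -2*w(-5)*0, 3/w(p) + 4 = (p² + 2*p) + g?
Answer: 10296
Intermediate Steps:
D = -72
w(p) = 3/(-7 + p² + 2*p) (w(p) = 3/(-4 + ((p² + 2*p) - 3)) = 3/(-4 + (-3 + p² + 2*p)) = 3/(-7 + p² + 2*p))
S = 0 (S = -6/(-7 + (-5)² + 2*(-5))*0 = -6/(-7 + 25 - 10)*0 = -6/8*0 = -2*3/8*0 = -¾*0 = 0)
-143*(D + S) = -143*(-72 + 0) = -143*(-72) = 10296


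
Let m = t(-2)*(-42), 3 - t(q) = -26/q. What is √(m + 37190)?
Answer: √37610 ≈ 193.93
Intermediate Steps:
t(q) = 3 + 26/q (t(q) = 3 - (-26)/q = 3 + 26/q)
m = 420 (m = (3 + 26/(-2))*(-42) = (3 + 26*(-½))*(-42) = (3 - 13)*(-42) = -10*(-42) = 420)
√(m + 37190) = √(420 + 37190) = √37610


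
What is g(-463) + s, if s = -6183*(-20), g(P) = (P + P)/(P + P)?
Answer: 123661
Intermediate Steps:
g(P) = 1 (g(P) = (2*P)/((2*P)) = (2*P)*(1/(2*P)) = 1)
s = 123660
g(-463) + s = 1 + 123660 = 123661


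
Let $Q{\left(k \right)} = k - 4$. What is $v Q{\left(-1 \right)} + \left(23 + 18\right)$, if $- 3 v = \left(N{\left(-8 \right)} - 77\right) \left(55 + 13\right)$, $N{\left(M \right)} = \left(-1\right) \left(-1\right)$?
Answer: $- \frac{25717}{3} \approx -8572.3$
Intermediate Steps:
$N{\left(M \right)} = 1$
$v = \frac{5168}{3}$ ($v = - \frac{\left(1 - 77\right) \left(55 + 13\right)}{3} = - \frac{\left(-76\right) 68}{3} = \left(- \frac{1}{3}\right) \left(-5168\right) = \frac{5168}{3} \approx 1722.7$)
$Q{\left(k \right)} = -4 + k$
$v Q{\left(-1 \right)} + \left(23 + 18\right) = \frac{5168 \left(-4 - 1\right)}{3} + \left(23 + 18\right) = \frac{5168}{3} \left(-5\right) + 41 = - \frac{25840}{3} + 41 = - \frac{25717}{3}$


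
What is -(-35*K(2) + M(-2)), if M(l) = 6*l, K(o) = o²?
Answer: 152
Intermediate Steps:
-(-35*K(2) + M(-2)) = -(-35*2² + 6*(-2)) = -(-35*4 - 12) = -(-140 - 12) = -1*(-152) = 152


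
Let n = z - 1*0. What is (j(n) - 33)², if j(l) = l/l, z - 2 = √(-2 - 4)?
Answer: 1024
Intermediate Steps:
z = 2 + I*√6 (z = 2 + √(-2 - 4) = 2 + √(-6) = 2 + I*√6 ≈ 2.0 + 2.4495*I)
n = 2 + I*√6 (n = (2 + I*√6) - 1*0 = (2 + I*√6) + 0 = 2 + I*√6 ≈ 2.0 + 2.4495*I)
j(l) = 1
(j(n) - 33)² = (1 - 33)² = (-32)² = 1024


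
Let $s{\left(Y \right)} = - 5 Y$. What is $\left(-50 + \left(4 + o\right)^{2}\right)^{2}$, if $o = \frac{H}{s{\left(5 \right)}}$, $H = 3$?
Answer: $\frac{477029281}{390625} \approx 1221.2$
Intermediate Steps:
$o = - \frac{3}{25}$ ($o = \frac{3}{\left(-5\right) 5} = \frac{3}{-25} = 3 \left(- \frac{1}{25}\right) = - \frac{3}{25} \approx -0.12$)
$\left(-50 + \left(4 + o\right)^{2}\right)^{2} = \left(-50 + \left(4 - \frac{3}{25}\right)^{2}\right)^{2} = \left(-50 + \left(\frac{97}{25}\right)^{2}\right)^{2} = \left(-50 + \frac{9409}{625}\right)^{2} = \left(- \frac{21841}{625}\right)^{2} = \frac{477029281}{390625}$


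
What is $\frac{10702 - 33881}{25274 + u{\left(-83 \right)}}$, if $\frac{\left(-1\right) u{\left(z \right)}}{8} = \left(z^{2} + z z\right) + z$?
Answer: $\frac{23179}{84286} \approx 0.275$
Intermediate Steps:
$u{\left(z \right)} = - 16 z^{2} - 8 z$ ($u{\left(z \right)} = - 8 \left(\left(z^{2} + z z\right) + z\right) = - 8 \left(\left(z^{2} + z^{2}\right) + z\right) = - 8 \left(2 z^{2} + z\right) = - 8 \left(z + 2 z^{2}\right) = - 16 z^{2} - 8 z$)
$\frac{10702 - 33881}{25274 + u{\left(-83 \right)}} = \frac{10702 - 33881}{25274 - - 664 \left(1 + 2 \left(-83\right)\right)} = - \frac{23179}{25274 - - 664 \left(1 - 166\right)} = - \frac{23179}{25274 - \left(-664\right) \left(-165\right)} = - \frac{23179}{25274 - 109560} = - \frac{23179}{-84286} = \left(-23179\right) \left(- \frac{1}{84286}\right) = \frac{23179}{84286}$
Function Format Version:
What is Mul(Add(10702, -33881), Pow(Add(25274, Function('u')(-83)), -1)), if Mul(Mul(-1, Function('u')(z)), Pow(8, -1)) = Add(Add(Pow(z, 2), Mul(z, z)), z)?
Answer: Rational(23179, 84286) ≈ 0.27500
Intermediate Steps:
Function('u')(z) = Add(Mul(-16, Pow(z, 2)), Mul(-8, z)) (Function('u')(z) = Mul(-8, Add(Add(Pow(z, 2), Mul(z, z)), z)) = Mul(-8, Add(Add(Pow(z, 2), Pow(z, 2)), z)) = Mul(-8, Add(Mul(2, Pow(z, 2)), z)) = Mul(-8, Add(z, Mul(2, Pow(z, 2)))) = Add(Mul(-16, Pow(z, 2)), Mul(-8, z)))
Mul(Add(10702, -33881), Pow(Add(25274, Function('u')(-83)), -1)) = Mul(Add(10702, -33881), Pow(Add(25274, Mul(-8, -83, Add(1, Mul(2, -83)))), -1)) = Mul(-23179, Pow(Add(25274, Mul(-8, -83, Add(1, -166))), -1)) = Mul(-23179, Pow(Add(25274, Mul(-8, -83, -165)), -1)) = Mul(-23179, Pow(Add(25274, -109560), -1)) = Mul(-23179, Pow(-84286, -1)) = Mul(-23179, Rational(-1, 84286)) = Rational(23179, 84286)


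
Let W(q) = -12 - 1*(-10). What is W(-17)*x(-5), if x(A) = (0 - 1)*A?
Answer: -10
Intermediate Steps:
W(q) = -2 (W(q) = -12 + 10 = -2)
x(A) = -A
W(-17)*x(-5) = -(-2)*(-5) = -2*5 = -10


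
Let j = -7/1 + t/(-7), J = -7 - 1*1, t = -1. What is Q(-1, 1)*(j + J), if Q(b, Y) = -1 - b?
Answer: 0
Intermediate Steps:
J = -8 (J = -7 - 1 = -8)
j = -48/7 (j = -7/1 - 1/(-7) = -7*1 - 1*(-1/7) = -7 + 1/7 = -48/7 ≈ -6.8571)
Q(-1, 1)*(j + J) = (-1 - 1*(-1))*(-48/7 - 8) = (-1 + 1)*(-104/7) = 0*(-104/7) = 0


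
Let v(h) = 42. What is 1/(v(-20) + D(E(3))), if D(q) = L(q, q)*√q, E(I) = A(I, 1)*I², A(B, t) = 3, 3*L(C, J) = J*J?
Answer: -14/530853 + 81*√3/176951 ≈ 0.00076648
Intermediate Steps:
L(C, J) = J²/3 (L(C, J) = (J*J)/3 = J²/3)
E(I) = 3*I²
D(q) = q^(5/2)/3 (D(q) = (q²/3)*√q = q^(5/2)/3)
1/(v(-20) + D(E(3))) = 1/(42 + (3*3²)^(5/2)/3) = 1/(42 + (3*9)^(5/2)/3) = 1/(42 + 27^(5/2)/3) = 1/(42 + (2187*√3)/3) = 1/(42 + 729*√3)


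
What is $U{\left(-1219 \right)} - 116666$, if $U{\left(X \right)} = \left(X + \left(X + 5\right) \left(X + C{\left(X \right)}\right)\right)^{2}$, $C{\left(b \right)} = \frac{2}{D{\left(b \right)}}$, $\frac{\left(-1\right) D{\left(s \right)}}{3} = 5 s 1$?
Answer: $\frac{731002464504664817239}{334341225} \approx 2.1864 \cdot 10^{12}$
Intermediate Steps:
$D{\left(s \right)} = - 15 s$ ($D{\left(s \right)} = - 3 \cdot 5 s 1 = - 3 \cdot 5 s = - 15 s$)
$C{\left(b \right)} = - \frac{2}{15 b}$ ($C{\left(b \right)} = \frac{2}{\left(-15\right) b} = 2 \left(- \frac{1}{15 b}\right) = - \frac{2}{15 b}$)
$U{\left(X \right)} = \left(X + \left(5 + X\right) \left(X - \frac{2}{15 X}\right)\right)^{2}$ ($U{\left(X \right)} = \left(X + \left(X + 5\right) \left(X - \frac{2}{15 X}\right)\right)^{2} = \left(X + \left(5 + X\right) \left(X - \frac{2}{15 X}\right)\right)^{2}$)
$U{\left(-1219 \right)} - 116666 = \frac{\left(-10 - 1219 \left(-2 + 15 \left(-1219\right)^{2} + 90 \left(-1219\right)\right)\right)^{2}}{225 \cdot 1485961} - 116666 = \frac{1}{225} \cdot \frac{1}{1485961} \left(-10 - 1219 \left(-2 + 15 \cdot 1485961 - 109710\right)\right)^{2} - 116666 = \frac{1}{225} \cdot \frac{1}{1485961} \left(-10 - 1219 \left(-2 + 22289415 - 109710\right)\right)^{2} - 116666 = \frac{1}{225} \cdot \frac{1}{1485961} \left(-10 - 27037057957\right)^{2} - 116666 = \frac{1}{225} \cdot \frac{1}{1485961} \left(-27037057967\right)^{2} - 116666 = \frac{1}{225} \cdot \frac{1}{1485961} \cdot 731002503510918173089 - 116666 = \frac{731002503510918173089}{334341225} - 116666 = \frac{731002464504664817239}{334341225}$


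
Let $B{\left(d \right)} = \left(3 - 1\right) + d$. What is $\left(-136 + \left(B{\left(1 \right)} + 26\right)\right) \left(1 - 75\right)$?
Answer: $7918$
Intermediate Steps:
$B{\left(d \right)} = 2 + d$
$\left(-136 + \left(B{\left(1 \right)} + 26\right)\right) \left(1 - 75\right) = \left(-136 + \left(\left(2 + 1\right) + 26\right)\right) \left(1 - 75\right) = \left(-136 + \left(3 + 26\right)\right) \left(-74\right) = \left(-136 + 29\right) \left(-74\right) = \left(-107\right) \left(-74\right) = 7918$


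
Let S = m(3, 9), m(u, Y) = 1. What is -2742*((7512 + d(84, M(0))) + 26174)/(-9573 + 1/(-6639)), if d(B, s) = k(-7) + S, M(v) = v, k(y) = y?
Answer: 153278841960/15888787 ≈ 9647.0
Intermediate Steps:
S = 1
d(B, s) = -6 (d(B, s) = -7 + 1 = -6)
-2742*((7512 + d(84, M(0))) + 26174)/(-9573 + 1/(-6639)) = -2742*((7512 - 6) + 26174)/(-9573 + 1/(-6639)) = -2742*(7506 + 26174)/(-9573 - 1/6639) = -2742/((-63555148/6639/33680)) = -2742/((-63555148/6639*1/33680)) = -2742/(-15888787/55900380) = -2742*(-55900380/15888787) = 153278841960/15888787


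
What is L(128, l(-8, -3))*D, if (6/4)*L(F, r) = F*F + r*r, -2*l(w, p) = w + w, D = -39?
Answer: -427648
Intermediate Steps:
l(w, p) = -w (l(w, p) = -(w + w)/2 = -w)
L(F, r) = 2*F**2/3 + 2*r**2/3 (L(F, r) = 2*(F*F + r*r)/3 = 2*(F**2 + r**2)/3 = 2*F**2/3 + 2*r**2/3)
L(128, l(-8, -3))*D = ((2/3)*128**2 + 2*(-1*(-8))**2/3)*(-39) = ((2/3)*16384 + (2/3)*8**2)*(-39) = (32768/3 + (2/3)*64)*(-39) = (32768/3 + 128/3)*(-39) = (32896/3)*(-39) = -427648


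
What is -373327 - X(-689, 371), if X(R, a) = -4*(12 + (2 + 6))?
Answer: -373247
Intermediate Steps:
X(R, a) = -80 (X(R, a) = -4*(12 + 8) = -4*20 = -80)
-373327 - X(-689, 371) = -373327 - 1*(-80) = -373327 + 80 = -373247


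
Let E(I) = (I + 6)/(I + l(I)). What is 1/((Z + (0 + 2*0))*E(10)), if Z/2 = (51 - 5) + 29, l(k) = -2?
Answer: 1/300 ≈ 0.0033333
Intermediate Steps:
Z = 150 (Z = 2*((51 - 5) + 29) = 2*(46 + 29) = 2*75 = 150)
E(I) = (6 + I)/(-2 + I) (E(I) = (I + 6)/(I - 2) = (6 + I)/(-2 + I))
1/((Z + (0 + 2*0))*E(10)) = 1/((150 + (0 + 2*0))*((6 + 10)/(-2 + 10))) = 1/((150 + (0 + 0))*(16/8)) = 1/((150 + 0)*((1/8)*16)) = 1/(150*2) = 1/300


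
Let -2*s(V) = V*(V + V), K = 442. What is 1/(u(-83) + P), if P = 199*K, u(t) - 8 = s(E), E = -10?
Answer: 1/87866 ≈ 1.1381e-5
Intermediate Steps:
s(V) = -V² (s(V) = -V*(V + V)/2 = -V*2*V/2 = -V²)
u(t) = -92 (u(t) = 8 - 1*(-10)² = 8 - 1*100 = 8 - 100 = -92)
P = 87958 (P = 199*442 = 87958)
1/(u(-83) + P) = 1/(-92 + 87958) = 1/87866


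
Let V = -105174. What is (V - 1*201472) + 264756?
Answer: -41890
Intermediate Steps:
(V - 1*201472) + 264756 = (-105174 - 1*201472) + 264756 = (-105174 - 201472) + 264756 = -306646 + 264756 = -41890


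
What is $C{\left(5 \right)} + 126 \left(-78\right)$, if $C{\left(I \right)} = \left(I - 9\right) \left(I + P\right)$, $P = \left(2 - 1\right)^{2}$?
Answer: $-9852$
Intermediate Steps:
$P = 1$ ($P = 1^{2} = 1$)
$C{\left(I \right)} = \left(1 + I\right) \left(-9 + I\right)$ ($C{\left(I \right)} = \left(I - 9\right) \left(I + 1\right) = \left(-9 + I\right) \left(1 + I\right) = \left(1 + I\right) \left(-9 + I\right)$)
$C{\left(5 \right)} + 126 \left(-78\right) = \left(-9 + 5^{2} - 40\right) + 126 \left(-78\right) = \left(-9 + 25 - 40\right) - 9828 = -24 - 9828 = -9852$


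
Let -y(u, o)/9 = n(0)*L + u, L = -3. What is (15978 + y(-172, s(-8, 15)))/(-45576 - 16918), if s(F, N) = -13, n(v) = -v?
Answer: -8763/31247 ≈ -0.28044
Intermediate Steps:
y(u, o) = -9*u (y(u, o) = -9*(-1*0*(-3) + u) = -9*(0*(-3) + u) = -9*(0 + u) = -9*u)
(15978 + y(-172, s(-8, 15)))/(-45576 - 16918) = (15978 - 9*(-172))/(-45576 - 16918) = (15978 + 1548)/(-62494) = 17526*(-1/62494) = -8763/31247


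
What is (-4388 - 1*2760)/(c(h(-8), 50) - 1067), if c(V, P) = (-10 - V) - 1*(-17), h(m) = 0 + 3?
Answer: 7148/1063 ≈ 6.7244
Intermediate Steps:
h(m) = 3
c(V, P) = 7 - V (c(V, P) = (-10 - V) + 17 = 7 - V)
(-4388 - 1*2760)/(c(h(-8), 50) - 1067) = (-4388 - 1*2760)/((7 - 1*3) - 1067) = (-4388 - 2760)/((7 - 3) - 1067) = -7148/(4 - 1067) = -7148/(-1063) = -7148*(-1/1063) = 7148/1063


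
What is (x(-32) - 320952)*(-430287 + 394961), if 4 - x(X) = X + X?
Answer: 11335548184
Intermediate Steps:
x(X) = 4 - 2*X (x(X) = 4 - (X + X) = 4 - 2*X)
(x(-32) - 320952)*(-430287 + 394961) = ((4 - 2*(-32)) - 320952)*(-430287 + 394961) = ((4 + 64) - 320952)*(-35326) = (68 - 320952)*(-35326) = -320884*(-35326) = 11335548184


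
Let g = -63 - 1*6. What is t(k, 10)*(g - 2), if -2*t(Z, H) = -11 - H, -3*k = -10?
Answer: -1491/2 ≈ -745.50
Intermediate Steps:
k = 10/3 (k = -1/3*(-10) = 10/3 ≈ 3.3333)
g = -69 (g = -63 - 6 = -69)
t(Z, H) = 11/2 + H/2 (t(Z, H) = -(-11 - H)/2 = 11/2 + H/2)
t(k, 10)*(g - 2) = (11/2 + (1/2)*10)*(-69 - 2) = (11/2 + 5)*(-71) = (21/2)*(-71) = -1491/2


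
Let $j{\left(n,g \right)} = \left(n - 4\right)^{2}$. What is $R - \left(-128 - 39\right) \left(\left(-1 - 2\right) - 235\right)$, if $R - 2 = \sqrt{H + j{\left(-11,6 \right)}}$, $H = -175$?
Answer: $-39744 + 5 \sqrt{2} \approx -39737.0$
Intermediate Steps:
$j{\left(n,g \right)} = \left(-4 + n\right)^{2}$
$R = 2 + 5 \sqrt{2}$ ($R = 2 + \sqrt{-175 + \left(-4 - 11\right)^{2}} = 2 + \sqrt{-175 + \left(-15\right)^{2}} = 2 + \sqrt{-175 + 225} = 2 + \sqrt{50} = 2 + 5 \sqrt{2} \approx 9.0711$)
$R - \left(-128 - 39\right) \left(\left(-1 - 2\right) - 235\right) = \left(2 + 5 \sqrt{2}\right) - \left(-128 - 39\right) \left(\left(-1 - 2\right) - 235\right) = \left(2 + 5 \sqrt{2}\right) - - 167 \left(\left(-1 - 2\right) - 235\right) = \left(2 + 5 \sqrt{2}\right) - - 167 \left(-3 - 235\right) = \left(2 + 5 \sqrt{2}\right) - \left(-167\right) \left(-238\right) = \left(2 + 5 \sqrt{2}\right) - 39746 = -39744 + 5 \sqrt{2}$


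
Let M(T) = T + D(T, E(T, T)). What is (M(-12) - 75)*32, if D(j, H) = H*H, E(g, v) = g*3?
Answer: 38688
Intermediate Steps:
E(g, v) = 3*g
D(j, H) = H²
M(T) = T + 9*T² (M(T) = T + (3*T)² = T + 9*T²)
(M(-12) - 75)*32 = (-12*(1 + 9*(-12)) - 75)*32 = (-12*(1 - 108) - 75)*32 = (-12*(-107) - 75)*32 = (1284 - 75)*32 = 1209*32 = 38688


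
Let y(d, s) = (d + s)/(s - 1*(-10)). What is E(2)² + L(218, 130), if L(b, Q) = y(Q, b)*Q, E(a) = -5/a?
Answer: 15555/76 ≈ 204.67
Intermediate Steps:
y(d, s) = (d + s)/(10 + s) (y(d, s) = (d + s)/(s + 10) = (d + s)/(10 + s))
L(b, Q) = Q*(Q + b)/(10 + b) (L(b, Q) = ((Q + b)/(10 + b))*Q = Q*(Q + b)/(10 + b))
E(2)² + L(218, 130) = (-5/2)² + 130*(130 + 218)/(10 + 218) = (-5*½)² + 130*348/228 = (-5/2)² + 130*(1/228)*348 = 25/4 + 3770/19 = 15555/76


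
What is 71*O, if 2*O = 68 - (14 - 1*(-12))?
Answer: 1491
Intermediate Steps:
O = 21 (O = (68 - (14 - 1*(-12)))/2 = (68 - (14 + 12))/2 = (68 - 1*26)/2 = (68 - 26)/2 = (½)*42 = 21)
71*O = 71*21 = 1491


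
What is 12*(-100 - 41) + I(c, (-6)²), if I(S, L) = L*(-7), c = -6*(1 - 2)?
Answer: -1944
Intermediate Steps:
c = 6 (c = -6*(-1) = 6)
I(S, L) = -7*L
12*(-100 - 41) + I(c, (-6)²) = 12*(-100 - 41) - 7*(-6)² = 12*(-141) - 7*36 = -1692 - 252 = -1944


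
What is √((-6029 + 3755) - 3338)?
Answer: 2*I*√1403 ≈ 74.913*I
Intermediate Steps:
√((-6029 + 3755) - 3338) = √(-2274 - 3338) = √(-5612) = 2*I*√1403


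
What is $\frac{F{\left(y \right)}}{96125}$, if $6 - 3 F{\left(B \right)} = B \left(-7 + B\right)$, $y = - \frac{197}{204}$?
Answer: $- \frac{70429}{12001014000} \approx -5.8686 \cdot 10^{-6}$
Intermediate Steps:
$y = - \frac{197}{204}$ ($y = \left(-197\right) \frac{1}{204} = - \frac{197}{204} \approx -0.96569$)
$F{\left(B \right)} = 2 - \frac{B \left(-7 + B\right)}{3}$
$\frac{F{\left(y \right)}}{96125} = \frac{2 - \frac{\left(- \frac{197}{204}\right)^{2}}{3} + \frac{7}{3} \left(- \frac{197}{204}\right)}{96125} = \left(2 - \frac{38809}{124848} - \frac{1379}{612}\right) \frac{1}{96125} = \left(- \frac{70429}{124848}\right) \frac{1}{96125} = - \frac{70429}{12001014000}$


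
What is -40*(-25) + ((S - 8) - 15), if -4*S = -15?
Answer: 3923/4 ≈ 980.75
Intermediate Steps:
S = 15/4 (S = -¼*(-15) = 15/4 ≈ 3.7500)
-40*(-25) + ((S - 8) - 15) = -40*(-25) + ((15/4 - 8) - 15) = 1000 + (-17/4 - 15) = 1000 - 77/4 = 3923/4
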